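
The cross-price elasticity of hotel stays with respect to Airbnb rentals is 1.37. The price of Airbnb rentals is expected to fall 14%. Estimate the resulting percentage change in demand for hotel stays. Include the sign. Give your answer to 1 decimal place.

-19.2%

%ΔQ ≈ ε × %ΔP of Airbnb rentals = 1.37 × (-14%) = -19.2%.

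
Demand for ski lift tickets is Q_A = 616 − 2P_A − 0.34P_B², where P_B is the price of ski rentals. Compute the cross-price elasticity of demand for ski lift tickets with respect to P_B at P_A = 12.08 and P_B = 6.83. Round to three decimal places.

-0.055

At P_A = 12.08 and P_B = 6.83: Q_A = 575.979.
∂Q_A/∂P_B = -0.68P_B = -0.68(6.83) = -4.6444.
ε = (∂Q_A/∂P_B)(P_B/Q_A) = -4.6444 × (6.83/575.979) ≈ -0.055.
ε < 0: complements.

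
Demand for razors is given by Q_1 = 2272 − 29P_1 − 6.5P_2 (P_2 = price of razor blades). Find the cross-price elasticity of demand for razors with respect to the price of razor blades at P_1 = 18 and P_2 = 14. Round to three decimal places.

-0.055

At P_1 = 18 and P_2 = 14: Q_1 = 1659.
∂Q_1/∂P_2 = -6.5.
ε = (∂Q_1/∂P_2)(P_2/Q_1) = -6.5 × (14/1659) ≈ -0.055.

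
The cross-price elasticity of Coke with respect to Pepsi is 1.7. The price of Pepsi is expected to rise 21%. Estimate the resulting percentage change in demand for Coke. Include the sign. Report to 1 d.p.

%ΔQ ≈ ε × %ΔP of Pepsi = 1.7 × (21%) = 35.7%.

35.7%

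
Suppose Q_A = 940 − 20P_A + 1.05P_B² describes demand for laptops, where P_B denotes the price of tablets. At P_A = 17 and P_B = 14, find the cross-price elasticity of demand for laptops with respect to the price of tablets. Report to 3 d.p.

At P_A = 17 and P_B = 14: Q_A = 805.8.
∂Q_A/∂P_B = 2.1P_B = 2.1(14) = 29.4000.
ε = (∂Q_A/∂P_B)(P_B/Q_A) = 29.4000 × (14/805.8) ≈ 0.511.
ε > 0: substitutes.

0.511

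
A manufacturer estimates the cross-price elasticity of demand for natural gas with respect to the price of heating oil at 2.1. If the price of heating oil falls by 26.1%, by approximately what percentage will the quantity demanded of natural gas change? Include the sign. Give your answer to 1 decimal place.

-54.8%

%ΔQ ≈ ε × %ΔP of heating oil = 2.1 × (-26.1%) = -54.8%.
Demand for natural gas falls by about 54.8%.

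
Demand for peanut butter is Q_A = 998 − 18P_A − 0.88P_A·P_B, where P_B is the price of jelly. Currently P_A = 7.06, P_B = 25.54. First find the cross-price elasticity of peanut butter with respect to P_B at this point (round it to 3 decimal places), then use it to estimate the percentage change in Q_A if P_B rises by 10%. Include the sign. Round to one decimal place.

-2.2%

At P_A = 7.06, P_B = 25.54: Q_A = 712.245.
∂Q_A/∂P_B = -0.88P_A = -6.2128.
ε = (∂Q_A/∂P_B)(P_B/Q_A) = -6.2128 × 25.54/712.245 ≈ -0.223.
%ΔQ_A ≈ ε × %ΔP_B = -0.223 × (10%) = -2.2%.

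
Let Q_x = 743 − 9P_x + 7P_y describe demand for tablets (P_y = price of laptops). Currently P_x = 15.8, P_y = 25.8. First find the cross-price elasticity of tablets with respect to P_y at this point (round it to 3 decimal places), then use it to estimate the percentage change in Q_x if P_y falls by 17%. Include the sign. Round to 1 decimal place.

-3.9%

At P_x = 15.8, P_y = 25.8: Q_x = 781.4.
∂Q_x/∂P_y = 7.
ε = (∂Q_x/∂P_y)(P_y/Q_x) = 7.0000 × 25.8/781.4 ≈ 0.231.
%ΔQ_x ≈ ε × %ΔP_y = 0.231 × (-17%) = -3.9%.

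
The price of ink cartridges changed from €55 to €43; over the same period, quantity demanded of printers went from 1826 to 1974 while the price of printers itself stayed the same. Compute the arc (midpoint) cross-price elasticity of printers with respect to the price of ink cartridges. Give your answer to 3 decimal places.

ΔQ_A = 1974 − 1826 = 148; ΔP_B = 43 − 55 = -12.
Midpoints: Q̄_A = 1900.0, P̄_B = 49.00.
ε = (ΔQ_A/Q̄_A)/(ΔP_B/P̄_B) = (148/1900.0)/(-12/49.00) ≈ -0.318.
ε < 0: printers and ink cartridges are complements.

-0.318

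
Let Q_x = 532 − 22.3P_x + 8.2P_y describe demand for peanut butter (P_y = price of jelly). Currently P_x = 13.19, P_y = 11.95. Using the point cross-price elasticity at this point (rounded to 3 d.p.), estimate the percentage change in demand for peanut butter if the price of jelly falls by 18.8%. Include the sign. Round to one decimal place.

-5.5%

At P_x = 13.19, P_y = 11.95: Q_x = 335.853.
∂Q_x/∂P_y = 8.2.
ε = (∂Q_x/∂P_y)(P_y/Q_x) = 8.2000 × 11.95/335.853 ≈ 0.292.
%ΔQ_x ≈ ε × %ΔP_y = 0.292 × (-18.8%) = -5.5%.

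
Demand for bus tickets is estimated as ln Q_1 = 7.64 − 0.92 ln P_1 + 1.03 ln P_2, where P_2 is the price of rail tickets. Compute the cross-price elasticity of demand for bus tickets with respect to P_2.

1.03

In a log-linear (constant-elasticity) demand function, the coefficient on ln P_2 is the cross-price elasticity.
ε = 1.03. Positive, so bus tickets and rail tickets are substitutes.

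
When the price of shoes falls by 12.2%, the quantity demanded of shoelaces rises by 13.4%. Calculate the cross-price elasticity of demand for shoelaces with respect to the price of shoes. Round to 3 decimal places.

ε = (%ΔQ of shoelaces) / (%ΔP of shoes) = (13.4%) / (-12.2%) ≈ -1.098.
Negative cross-price elasticity: complements.

-1.098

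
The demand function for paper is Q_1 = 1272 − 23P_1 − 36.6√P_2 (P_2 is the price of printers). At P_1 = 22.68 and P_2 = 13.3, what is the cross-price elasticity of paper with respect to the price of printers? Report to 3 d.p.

At P_1 = 22.68 and P_2 = 13.3: Q_1 = 616.883.
∂Q_1/∂P_2 = -36.6/(2√P_2) = -36.6/(2√13.3) = -5.0179.
ε = (∂Q_1/∂P_2)(P_2/Q_1) = -5.0179 × (13.3/616.883) ≈ -0.108.
ε < 0: complements.

-0.108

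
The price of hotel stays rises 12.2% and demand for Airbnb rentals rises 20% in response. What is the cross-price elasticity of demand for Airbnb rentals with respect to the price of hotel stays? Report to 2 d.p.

1.64

ε = (%ΔQ of Airbnb rentals) / (%ΔP of hotel stays) = (20%) / (12.2%) ≈ 1.64.
Positive cross-price elasticity: substitutes.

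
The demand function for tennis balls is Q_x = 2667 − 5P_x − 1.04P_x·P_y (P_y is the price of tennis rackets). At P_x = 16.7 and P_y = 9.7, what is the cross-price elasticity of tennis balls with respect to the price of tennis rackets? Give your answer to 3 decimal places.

-0.070

At P_x = 16.7 and P_y = 9.7: Q_x = 2415.030.
∂Q_x/∂P_y = -1.04P_x = -1.04(16.7) = -17.3680.
ε = (∂Q_x/∂P_y)(P_y/Q_x) = -17.3680 × (9.7/2415.030) ≈ -0.070.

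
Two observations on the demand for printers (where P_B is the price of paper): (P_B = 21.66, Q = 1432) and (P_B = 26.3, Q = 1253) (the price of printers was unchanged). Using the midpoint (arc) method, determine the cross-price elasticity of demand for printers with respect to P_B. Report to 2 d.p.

-0.69

ΔQ_A = 1253 − 1432 = -179; ΔP_B = 26.3 − 21.66 = 4.64.
Midpoints: Q̄_A = 1342.5, P̄_B = 23.98.
ε = (ΔQ_A/Q̄_A)/(ΔP_B/P̄_B) = (-179/1342.5)/(4.64/23.98) ≈ -0.69.
ε < 0: printers and paper are complements.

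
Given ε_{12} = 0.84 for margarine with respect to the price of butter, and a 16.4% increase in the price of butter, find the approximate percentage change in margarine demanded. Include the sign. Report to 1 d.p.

13.8%

%ΔQ ≈ ε × %ΔP of butter = 0.84 × (16.4%) = 13.8%.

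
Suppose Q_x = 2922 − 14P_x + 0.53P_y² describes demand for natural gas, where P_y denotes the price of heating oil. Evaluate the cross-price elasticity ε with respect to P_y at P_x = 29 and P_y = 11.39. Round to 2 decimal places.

0.05

At P_x = 29 and P_y = 11.39: Q_x = 2584.758.
∂Q_x/∂P_y = 1.06P_y = 1.06(11.39) = 12.0734.
ε = (∂Q_x/∂P_y)(P_y/Q_x) = 12.0734 × (11.39/2584.758) ≈ 0.05.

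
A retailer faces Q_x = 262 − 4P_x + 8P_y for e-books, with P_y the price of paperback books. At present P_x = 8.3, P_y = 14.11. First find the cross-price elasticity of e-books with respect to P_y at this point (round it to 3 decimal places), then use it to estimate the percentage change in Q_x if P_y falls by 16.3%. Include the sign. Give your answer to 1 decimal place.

At P_x = 8.3, P_y = 14.11: Q_x = 341.68.
∂Q_x/∂P_y = 8.
ε = (∂Q_x/∂P_y)(P_y/Q_x) = 8.0000 × 14.11/341.68 ≈ 0.330.
%ΔQ_x ≈ ε × %ΔP_y = 0.330 × (-16.3%) = -5.4%.

-5.4%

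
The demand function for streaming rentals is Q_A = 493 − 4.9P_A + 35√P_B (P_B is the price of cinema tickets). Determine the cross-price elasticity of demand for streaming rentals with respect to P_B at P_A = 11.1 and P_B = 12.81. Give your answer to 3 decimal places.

0.111

At P_A = 11.1 and P_B = 12.81: Q_A = 563.879.
∂Q_A/∂P_B = 35/(2√P_B) = 35/(2√12.81) = 4.8895.
ε = (∂Q_A/∂P_B)(P_B/Q_A) = 4.8895 × (12.81/563.879) ≈ 0.111.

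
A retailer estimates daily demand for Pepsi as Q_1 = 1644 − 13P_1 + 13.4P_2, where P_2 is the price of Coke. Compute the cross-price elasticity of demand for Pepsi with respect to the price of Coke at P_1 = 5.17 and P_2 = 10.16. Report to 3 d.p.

0.079

At P_1 = 5.17 and P_2 = 10.16: Q_1 = 1712.934.
∂Q_1/∂P_2 = 13.4.
ε = (∂Q_1/∂P_2)(P_2/Q_1) = 13.4 × (10.16/1712.934) ≈ 0.079.
Since ε > 0, Pepsi and Coke are substitutes.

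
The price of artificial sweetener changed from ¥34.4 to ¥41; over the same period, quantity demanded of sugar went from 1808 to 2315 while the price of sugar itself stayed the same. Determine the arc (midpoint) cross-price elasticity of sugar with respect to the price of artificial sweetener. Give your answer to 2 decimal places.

1.40

ΔQ_A = 2315 − 1808 = 507; ΔP_B = 41 − 34.4 = 6.6.
Midpoints: Q̄_A = 2061.5, P̄_B = 37.70.
ε = (ΔQ_A/Q̄_A)/(ΔP_B/P̄_B) = (507/2061.5)/(6.6/37.70) ≈ 1.40.
ε > 0: sugar and artificial sweetener are substitutes.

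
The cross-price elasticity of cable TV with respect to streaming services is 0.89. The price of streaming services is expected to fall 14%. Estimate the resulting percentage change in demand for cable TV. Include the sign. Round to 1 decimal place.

%ΔQ ≈ ε × %ΔP of streaming services = 0.89 × (-14%) = -12.5%.
Demand for cable TV falls by about 12.5%.

-12.5%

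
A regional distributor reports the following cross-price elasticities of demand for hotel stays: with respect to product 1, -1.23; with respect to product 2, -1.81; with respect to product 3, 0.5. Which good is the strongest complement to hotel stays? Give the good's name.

product 2

Complements have ε < 0. The most negative value is -1.81 (product 2).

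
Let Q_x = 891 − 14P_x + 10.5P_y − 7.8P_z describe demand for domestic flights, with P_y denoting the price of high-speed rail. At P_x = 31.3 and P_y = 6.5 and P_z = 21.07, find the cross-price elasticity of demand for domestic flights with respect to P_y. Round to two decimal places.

At P_x = 31.3 and P_y = 6.5 and P_z = 21.07: Q_x = 356.704.
∂Q_x/∂P_y = 10.5.
ε = (∂Q_x/∂P_y)(P_y/Q_x) = 10.5 × (6.5/356.704) ≈ 0.19.

0.19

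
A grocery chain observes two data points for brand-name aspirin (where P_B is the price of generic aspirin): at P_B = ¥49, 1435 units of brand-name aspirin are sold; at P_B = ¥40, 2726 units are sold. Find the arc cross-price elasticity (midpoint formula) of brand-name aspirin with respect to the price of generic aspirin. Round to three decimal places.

-3.068

ΔQ_A = 2726 − 1435 = 1291; ΔP_B = 40 − 49 = -9.
Midpoints: Q̄_A = 2080.5, P̄_B = 44.50.
ε = (ΔQ_A/Q̄_A)/(ΔP_B/P̄_B) = (1291/2080.5)/(-9/44.50) ≈ -3.068.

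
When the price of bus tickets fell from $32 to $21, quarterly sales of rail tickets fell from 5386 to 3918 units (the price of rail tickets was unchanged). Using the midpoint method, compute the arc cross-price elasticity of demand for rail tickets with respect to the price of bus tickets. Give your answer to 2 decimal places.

ΔQ_A = 3918 − 5386 = -1468; ΔP_B = 21 − 32 = -11.
Midpoints: Q̄_A = 4652.0, P̄_B = 26.50.
ε = (ΔQ_A/Q̄_A)/(ΔP_B/P̄_B) = (-1468/4652.0)/(-11/26.50) ≈ 0.76.

0.76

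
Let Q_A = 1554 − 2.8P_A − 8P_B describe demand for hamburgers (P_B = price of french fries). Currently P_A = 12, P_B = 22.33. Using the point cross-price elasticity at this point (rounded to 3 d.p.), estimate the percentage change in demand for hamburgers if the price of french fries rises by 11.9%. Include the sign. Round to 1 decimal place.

-1.6%

At P_A = 12, P_B = 22.33: Q_A = 1341.76.
∂Q_A/∂P_B = -8.
ε = (∂Q_A/∂P_B)(P_B/Q_A) = -8.0000 × 22.33/1341.76 ≈ -0.133.
%ΔQ_A ≈ ε × %ΔP_B = -0.133 × (11.9%) = -1.6%.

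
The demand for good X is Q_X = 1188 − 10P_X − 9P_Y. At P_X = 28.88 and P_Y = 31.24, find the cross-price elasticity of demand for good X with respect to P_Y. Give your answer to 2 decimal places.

-0.45

At P_X = 28.88 and P_Y = 31.24: Q_X = 618.04.
∂Q_X/∂P_Y = -9.
ε = (∂Q_X/∂P_Y)(P_Y/Q_X) = -9 × (31.24/618.04) ≈ -0.45.
Since ε < 0, good X and good Y are complements.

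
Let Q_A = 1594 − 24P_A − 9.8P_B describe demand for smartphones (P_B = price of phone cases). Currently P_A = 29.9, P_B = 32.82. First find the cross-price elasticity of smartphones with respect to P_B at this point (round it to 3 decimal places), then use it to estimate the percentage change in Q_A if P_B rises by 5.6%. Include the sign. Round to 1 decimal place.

At P_A = 29.9, P_B = 32.82: Q_A = 554.764.
∂Q_A/∂P_B = -9.8.
ε = (∂Q_A/∂P_B)(P_B/Q_A) = -9.8000 × 32.82/554.764 ≈ -0.580.
%ΔQ_A ≈ ε × %ΔP_B = -0.580 × (5.6%) = -3.2%.

-3.2%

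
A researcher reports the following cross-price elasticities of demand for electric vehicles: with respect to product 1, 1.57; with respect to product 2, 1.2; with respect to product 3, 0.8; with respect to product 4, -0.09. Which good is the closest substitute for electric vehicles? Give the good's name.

Substitutes have ε > 0. Among the positive values, 1.57 (product 1) is largest.

product 1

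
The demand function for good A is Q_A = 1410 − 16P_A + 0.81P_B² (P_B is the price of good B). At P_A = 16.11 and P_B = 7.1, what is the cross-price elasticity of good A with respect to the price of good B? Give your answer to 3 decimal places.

0.068

At P_A = 16.11 and P_B = 7.1: Q_A = 1193.072.
∂Q_A/∂P_B = 1.62P_B = 1.62(7.1) = 11.5020.
ε = (∂Q_A/∂P_B)(P_B/Q_A) = 11.5020 × (7.1/1193.072) ≈ 0.068.
ε > 0: substitutes.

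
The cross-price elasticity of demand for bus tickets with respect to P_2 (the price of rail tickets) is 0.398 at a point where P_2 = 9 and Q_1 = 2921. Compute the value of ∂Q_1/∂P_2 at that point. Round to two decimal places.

129.17

ε = (∂Q_1/∂P_2)·(P_2/Q_1) ⇒ ∂Q_1/∂P_2 = ε·Q_1/P_2 = 0.398 × 2921/9 ≈ 129.17.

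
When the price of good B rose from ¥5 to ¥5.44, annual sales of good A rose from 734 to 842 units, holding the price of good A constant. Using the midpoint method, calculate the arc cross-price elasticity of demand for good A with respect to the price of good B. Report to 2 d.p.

1.63

ΔQ_A = 842 − 734 = 108; ΔP_B = 5.44 − 5 = 0.44.
Midpoints: Q̄_A = 788.0, P̄_B = 5.22.
ε = (ΔQ_A/Q̄_A)/(ΔP_B/P̄_B) = (108/788.0)/(0.44/5.22) ≈ 1.63.
ε > 0: good A and good B are substitutes.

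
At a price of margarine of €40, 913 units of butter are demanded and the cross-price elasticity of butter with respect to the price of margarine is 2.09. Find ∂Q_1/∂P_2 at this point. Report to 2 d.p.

47.70

ε = (∂Q_1/∂P_2)·(P_2/Q_1) ⇒ ∂Q_1/∂P_2 = ε·Q_1/P_2 = 2.09 × 913/40 ≈ 47.70.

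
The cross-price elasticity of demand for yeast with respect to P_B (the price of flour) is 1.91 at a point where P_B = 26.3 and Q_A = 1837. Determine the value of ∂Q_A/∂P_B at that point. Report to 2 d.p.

133.41

ε = (∂Q_A/∂P_B)·(P_B/Q_A) ⇒ ∂Q_A/∂P_B = ε·Q_A/P_B = 1.91 × 1837/26.3 ≈ 133.41.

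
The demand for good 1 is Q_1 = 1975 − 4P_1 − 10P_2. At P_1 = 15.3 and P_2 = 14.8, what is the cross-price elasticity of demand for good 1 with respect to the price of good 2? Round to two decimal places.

-0.08

At P_1 = 15.3 and P_2 = 14.8: Q_1 = 1765.8.
∂Q_1/∂P_2 = -10.
ε = (∂Q_1/∂P_2)(P_2/Q_1) = -10 × (14.8/1765.8) ≈ -0.08.
Since ε < 0, good 1 and good 2 are complements.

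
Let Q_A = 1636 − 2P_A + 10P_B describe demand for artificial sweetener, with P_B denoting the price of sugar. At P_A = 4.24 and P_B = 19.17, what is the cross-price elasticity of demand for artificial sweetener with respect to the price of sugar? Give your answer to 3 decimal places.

At P_A = 4.24 and P_B = 19.17: Q_A = 1819.22.
∂Q_A/∂P_B = 10.
ε = (∂Q_A/∂P_B)(P_B/Q_A) = 10 × (19.17/1819.22) ≈ 0.105.

0.105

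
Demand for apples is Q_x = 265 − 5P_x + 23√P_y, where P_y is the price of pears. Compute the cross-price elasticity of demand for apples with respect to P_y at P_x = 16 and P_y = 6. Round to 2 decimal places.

At P_x = 16 and P_y = 6: Q_x = 241.338.
∂Q_x/∂P_y = 23/(2√P_y) = 23/(2√6) = 4.6949.
ε = (∂Q_x/∂P_y)(P_y/Q_x) = 4.6949 × (6/241.338) ≈ 0.12.
ε > 0: substitutes.

0.12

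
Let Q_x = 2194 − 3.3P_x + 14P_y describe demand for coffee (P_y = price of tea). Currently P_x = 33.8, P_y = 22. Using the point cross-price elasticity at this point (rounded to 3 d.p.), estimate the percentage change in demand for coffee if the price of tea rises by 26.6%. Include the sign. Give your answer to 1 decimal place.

3.4%

At P_x = 33.8, P_y = 22: Q_x = 2390.46.
∂Q_x/∂P_y = 14.
ε = (∂Q_x/∂P_y)(P_y/Q_x) = 14.0000 × 22/2390.46 ≈ 0.129.
%ΔQ_x ≈ ε × %ΔP_y = 0.129 × (26.6%) = 3.4%.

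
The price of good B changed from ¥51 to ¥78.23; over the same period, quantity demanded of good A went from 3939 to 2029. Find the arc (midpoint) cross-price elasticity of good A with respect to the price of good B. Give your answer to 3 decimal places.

ΔQ_A = 2029 − 3939 = -1910; ΔP_B = 78.23 − 51 = 27.23.
Midpoints: Q̄_A = 2984.0, P̄_B = 64.62.
ε = (ΔQ_A/Q̄_A)/(ΔP_B/P̄_B) = (-1910/2984.0)/(27.23/64.62) ≈ -1.519.
ε < 0: good A and good B are complements.

-1.519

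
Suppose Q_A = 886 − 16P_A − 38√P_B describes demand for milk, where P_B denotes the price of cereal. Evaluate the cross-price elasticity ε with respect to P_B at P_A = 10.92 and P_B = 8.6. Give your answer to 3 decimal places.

-0.093

At P_A = 10.92 and P_B = 8.6: Q_A = 599.842.
∂Q_A/∂P_B = -38/(2√P_B) = -38/(2√8.6) = -6.4789.
ε = (∂Q_A/∂P_B)(P_B/Q_A) = -6.4789 × (8.6/599.842) ≈ -0.093.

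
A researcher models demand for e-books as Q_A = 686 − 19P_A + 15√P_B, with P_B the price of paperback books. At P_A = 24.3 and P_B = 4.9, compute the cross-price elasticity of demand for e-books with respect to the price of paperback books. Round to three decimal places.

0.064

At P_A = 24.3 and P_B = 4.9: Q_A = 257.504.
∂Q_A/∂P_B = 15/(2√P_B) = 15/(2√4.9) = 3.3882.
ε = (∂Q_A/∂P_B)(P_B/Q_A) = 3.3882 × (4.9/257.504) ≈ 0.064.
ε > 0: substitutes.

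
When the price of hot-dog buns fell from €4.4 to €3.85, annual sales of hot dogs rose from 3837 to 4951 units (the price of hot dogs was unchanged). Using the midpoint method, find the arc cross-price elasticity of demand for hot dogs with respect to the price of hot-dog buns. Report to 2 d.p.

-1.90

ΔQ_A = 4951 − 3837 = 1114; ΔP_B = 3.85 − 4.4 = -0.55.
Midpoints: Q̄_A = 4394.0, P̄_B = 4.12.
ε = (ΔQ_A/Q̄_A)/(ΔP_B/P̄_B) = (1114/4394.0)/(-0.55/4.12) ≈ -1.90.
ε < 0: hot dogs and hot-dog buns are complements.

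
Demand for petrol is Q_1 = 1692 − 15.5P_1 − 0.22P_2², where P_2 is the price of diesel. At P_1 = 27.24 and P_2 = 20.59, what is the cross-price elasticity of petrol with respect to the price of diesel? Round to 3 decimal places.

-0.159

At P_1 = 27.24 and P_2 = 20.59: Q_1 = 1176.511.
∂Q_1/∂P_2 = -0.44P_2 = -0.44(20.59) = -9.0596.
ε = (∂Q_1/∂P_2)(P_2/Q_1) = -9.0596 × (20.59/1176.511) ≈ -0.159.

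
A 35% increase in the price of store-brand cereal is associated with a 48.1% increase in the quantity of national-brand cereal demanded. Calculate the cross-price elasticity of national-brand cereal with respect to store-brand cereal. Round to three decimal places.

ε = (%ΔQ of national-brand cereal) / (%ΔP of store-brand cereal) = (48.1%) / (35%) ≈ 1.374.

1.374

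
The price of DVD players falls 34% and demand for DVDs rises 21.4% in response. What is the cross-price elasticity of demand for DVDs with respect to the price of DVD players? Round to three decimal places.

-0.629

ε = (%ΔQ of DVDs) / (%ΔP of DVD players) = (21.4%) / (-34%) ≈ -0.629.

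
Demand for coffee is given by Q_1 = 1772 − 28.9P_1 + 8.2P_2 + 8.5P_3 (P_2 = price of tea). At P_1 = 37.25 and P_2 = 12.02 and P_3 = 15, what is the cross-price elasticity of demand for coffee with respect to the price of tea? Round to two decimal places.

At P_1 = 37.25 and P_2 = 12.02 and P_3 = 15: Q_1 = 921.539.
∂Q_1/∂P_2 = 8.2.
ε = (∂Q_1/∂P_2)(P_2/Q_1) = 8.2 × (12.02/921.539) ≈ 0.11.

0.11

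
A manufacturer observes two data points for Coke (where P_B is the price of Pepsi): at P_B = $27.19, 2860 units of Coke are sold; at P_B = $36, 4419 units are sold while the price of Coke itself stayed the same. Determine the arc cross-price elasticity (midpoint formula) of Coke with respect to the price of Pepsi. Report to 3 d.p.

1.536

ΔQ_A = 4419 − 2860 = 1559; ΔP_B = 36 − 27.19 = 8.81.
Midpoints: Q̄_A = 3639.5, P̄_B = 31.59.
ε = (ΔQ_A/Q̄_A)/(ΔP_B/P̄_B) = (1559/3639.5)/(8.81/31.59) ≈ 1.536.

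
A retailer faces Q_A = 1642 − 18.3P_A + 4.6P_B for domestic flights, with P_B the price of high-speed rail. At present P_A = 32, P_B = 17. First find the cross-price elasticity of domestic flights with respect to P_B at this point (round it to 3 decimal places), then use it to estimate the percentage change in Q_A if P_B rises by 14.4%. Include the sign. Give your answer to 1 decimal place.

1.0%

At P_A = 32, P_B = 17: Q_A = 1134.6.
∂Q_A/∂P_B = 4.6.
ε = (∂Q_A/∂P_B)(P_B/Q_A) = 4.6000 × 17/1134.6 ≈ 0.069.
%ΔQ_A ≈ ε × %ΔP_B = 0.069 × (14.4%) = 1.0%.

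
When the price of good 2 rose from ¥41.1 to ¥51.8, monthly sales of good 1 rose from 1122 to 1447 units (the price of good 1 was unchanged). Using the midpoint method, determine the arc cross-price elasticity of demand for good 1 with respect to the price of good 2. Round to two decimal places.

1.10

ΔQ_1 = 1447 − 1122 = 325; ΔP_2 = 51.8 − 41.1 = 10.7.
Midpoints: Q̄_1 = 1284.5, P̄_2 = 46.45.
ε = (ΔQ_1/Q̄_1)/(ΔP_2/P̄_2) = (325/1284.5)/(10.7/46.45) ≈ 1.10.
ε > 0: good 1 and good 2 are substitutes.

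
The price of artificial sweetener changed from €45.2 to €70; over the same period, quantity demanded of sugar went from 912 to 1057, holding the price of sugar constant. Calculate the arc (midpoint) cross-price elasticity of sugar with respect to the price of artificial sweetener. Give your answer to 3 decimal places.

ΔQ_A = 1057 − 912 = 145; ΔP_B = 70 − 45.2 = 24.8.
Midpoints: Q̄_A = 984.5, P̄_B = 57.60.
ε = (ΔQ_A/Q̄_A)/(ΔP_B/P̄_B) = (145/984.5)/(24.8/57.60) ≈ 0.342.

0.342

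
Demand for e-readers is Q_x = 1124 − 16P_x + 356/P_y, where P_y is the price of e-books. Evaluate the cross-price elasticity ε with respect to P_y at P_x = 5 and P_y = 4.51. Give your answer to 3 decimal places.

-0.070

At P_x = 5 and P_y = 4.51: Q_x = 1122.936.
∂Q_x/∂P_y = −356/P_y² = -17.5024.
ε = (∂Q_x/∂P_y)(P_y/Q_x) = -17.5024 × (4.51/1122.936) ≈ -0.070.
ε < 0: complements.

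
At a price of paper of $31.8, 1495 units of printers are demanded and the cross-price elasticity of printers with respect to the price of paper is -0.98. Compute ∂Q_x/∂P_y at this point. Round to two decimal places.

ε = (∂Q_x/∂P_y)·(P_y/Q_x) ⇒ ∂Q_x/∂P_y = ε·Q_x/P_y = -0.98 × 1495/31.8 ≈ -46.07.

-46.07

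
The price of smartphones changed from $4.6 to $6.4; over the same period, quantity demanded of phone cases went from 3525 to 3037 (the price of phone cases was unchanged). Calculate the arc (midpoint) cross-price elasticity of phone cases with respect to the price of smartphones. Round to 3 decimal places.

ΔQ_A = 3037 − 3525 = -488; ΔP_B = 6.4 − 4.6 = 1.8.
Midpoints: Q̄_A = 3281.0, P̄_B = 5.50.
ε = (ΔQ_A/Q̄_A)/(ΔP_B/P̄_B) = (-488/3281.0)/(1.8/5.50) ≈ -0.454.
ε < 0: phone cases and smartphones are complements.

-0.454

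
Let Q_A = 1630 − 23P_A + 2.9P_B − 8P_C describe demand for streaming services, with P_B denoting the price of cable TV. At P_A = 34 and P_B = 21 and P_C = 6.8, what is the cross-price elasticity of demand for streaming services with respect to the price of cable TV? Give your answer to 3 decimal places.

At P_A = 34 and P_B = 21 and P_C = 6.8: Q_A = 854.5.
∂Q_A/∂P_B = 2.9.
ε = (∂Q_A/∂P_B)(P_B/Q_A) = 2.9 × (21/854.5) ≈ 0.071.

0.071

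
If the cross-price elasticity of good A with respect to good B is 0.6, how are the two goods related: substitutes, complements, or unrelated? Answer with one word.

ε = 0.6 > 0, so a higher price of good B raises demand for good A: substitutes.

substitutes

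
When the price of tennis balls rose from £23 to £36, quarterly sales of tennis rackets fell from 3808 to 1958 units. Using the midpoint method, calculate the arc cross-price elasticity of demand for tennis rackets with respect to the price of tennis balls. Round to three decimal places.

ΔQ_A = 1958 − 3808 = -1850; ΔP_B = 36 − 23 = 13.
Midpoints: Q̄_A = 2883.0, P̄_B = 29.50.
ε = (ΔQ_A/Q̄_A)/(ΔP_B/P̄_B) = (-1850/2883.0)/(13/29.50) ≈ -1.456.

-1.456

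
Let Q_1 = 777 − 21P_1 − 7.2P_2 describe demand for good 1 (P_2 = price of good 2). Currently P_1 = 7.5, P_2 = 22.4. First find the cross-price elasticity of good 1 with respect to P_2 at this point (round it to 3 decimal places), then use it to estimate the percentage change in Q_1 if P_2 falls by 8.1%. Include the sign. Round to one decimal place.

At P_1 = 7.5, P_2 = 22.4: Q_1 = 458.22.
∂Q_1/∂P_2 = -7.2.
ε = (∂Q_1/∂P_2)(P_2/Q_1) = -7.2000 × 22.4/458.22 ≈ -0.352.
%ΔQ_1 ≈ ε × %ΔP_2 = -0.352 × (-8.1%) = 2.9%.

2.9%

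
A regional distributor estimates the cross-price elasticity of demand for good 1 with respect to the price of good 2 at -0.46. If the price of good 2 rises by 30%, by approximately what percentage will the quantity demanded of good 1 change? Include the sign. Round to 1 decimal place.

-13.8%

%ΔQ ≈ ε × %ΔP of good 2 = -0.46 × (30%) = -13.8%.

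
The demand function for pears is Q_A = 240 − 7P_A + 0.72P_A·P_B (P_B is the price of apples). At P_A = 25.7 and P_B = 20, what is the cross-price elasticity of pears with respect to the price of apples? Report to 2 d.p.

At P_A = 25.7 and P_B = 20: Q_A = 430.18.
∂Q_A/∂P_B = 0.72P_A = 0.72(25.7) = 18.5040.
ε = (∂Q_A/∂P_B)(P_B/Q_A) = 18.5040 × (20/430.18) ≈ 0.86.
ε > 0: substitutes.

0.86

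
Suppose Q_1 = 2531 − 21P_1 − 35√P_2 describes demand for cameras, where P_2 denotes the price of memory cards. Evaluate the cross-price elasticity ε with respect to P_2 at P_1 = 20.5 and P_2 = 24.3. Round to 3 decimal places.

-0.045

At P_1 = 20.5 and P_2 = 24.3: Q_1 = 1927.967.
∂Q_1/∂P_2 = -35/(2√P_2) = -35/(2√24.3) = -3.5501.
ε = (∂Q_1/∂P_2)(P_2/Q_1) = -3.5501 × (24.3/1927.967) ≈ -0.045.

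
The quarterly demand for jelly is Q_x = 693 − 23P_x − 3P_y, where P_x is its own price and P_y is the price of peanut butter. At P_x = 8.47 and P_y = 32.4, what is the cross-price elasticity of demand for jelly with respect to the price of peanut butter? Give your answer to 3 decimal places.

-0.242

At P_x = 8.47 and P_y = 32.4: Q_x = 400.99.
∂Q_x/∂P_y = -3.
ε = (∂Q_x/∂P_y)(P_y/Q_x) = -3 × (32.4/400.99) ≈ -0.242.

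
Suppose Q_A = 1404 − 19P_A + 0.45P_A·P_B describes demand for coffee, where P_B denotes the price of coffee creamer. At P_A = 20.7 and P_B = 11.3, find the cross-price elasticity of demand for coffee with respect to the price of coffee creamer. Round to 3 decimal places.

0.094

At P_A = 20.7 and P_B = 11.3: Q_A = 1115.959.
∂Q_A/∂P_B = 0.45P_A = 0.45(20.7) = 9.3150.
ε = (∂Q_A/∂P_B)(P_B/Q_A) = 9.3150 × (11.3/1115.959) ≈ 0.094.
ε > 0: substitutes.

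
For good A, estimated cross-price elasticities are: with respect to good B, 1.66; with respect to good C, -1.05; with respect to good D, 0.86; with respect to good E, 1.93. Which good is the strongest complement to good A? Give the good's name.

good C

Complements have ε < 0. The most negative value is -1.05 (good C).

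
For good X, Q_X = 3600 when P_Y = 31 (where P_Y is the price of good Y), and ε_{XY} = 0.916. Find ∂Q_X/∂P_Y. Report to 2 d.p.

ε = (∂Q_X/∂P_Y)·(P_Y/Q_X) ⇒ ∂Q_X/∂P_Y = ε·Q_X/P_Y = 0.916 × 3600/31 ≈ 106.37.

106.37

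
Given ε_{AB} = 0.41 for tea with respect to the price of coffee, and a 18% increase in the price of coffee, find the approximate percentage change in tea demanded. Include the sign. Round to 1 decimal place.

%ΔQ ≈ ε × %ΔP of coffee = 0.41 × (18%) = 7.4%.
Demand for tea rises by about 7.4%.

7.4%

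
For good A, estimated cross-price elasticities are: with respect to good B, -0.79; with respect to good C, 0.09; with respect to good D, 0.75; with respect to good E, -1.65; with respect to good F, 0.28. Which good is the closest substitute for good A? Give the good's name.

Substitutes have ε > 0. Among the positive values, 0.75 (good D) is largest.

good D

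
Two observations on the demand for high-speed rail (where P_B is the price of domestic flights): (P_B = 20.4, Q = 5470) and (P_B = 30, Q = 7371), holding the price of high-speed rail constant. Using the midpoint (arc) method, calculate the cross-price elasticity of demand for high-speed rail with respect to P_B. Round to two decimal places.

0.78

ΔQ_A = 7371 − 5470 = 1901; ΔP_B = 30 − 20.4 = 9.6.
Midpoints: Q̄_A = 6420.5, P̄_B = 25.20.
ε = (ΔQ_A/Q̄_A)/(ΔP_B/P̄_B) = (1901/6420.5)/(9.6/25.20) ≈ 0.78.
ε > 0: high-speed rail and domestic flights are substitutes.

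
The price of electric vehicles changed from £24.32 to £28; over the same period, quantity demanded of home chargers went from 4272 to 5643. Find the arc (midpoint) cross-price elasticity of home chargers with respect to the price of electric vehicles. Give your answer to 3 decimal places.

1.966

ΔQ_A = 5643 − 4272 = 1371; ΔP_B = 28 − 24.32 = 3.68.
Midpoints: Q̄_A = 4957.5, P̄_B = 26.16.
ε = (ΔQ_A/Q̄_A)/(ΔP_B/P̄_B) = (1371/4957.5)/(3.68/26.16) ≈ 1.966.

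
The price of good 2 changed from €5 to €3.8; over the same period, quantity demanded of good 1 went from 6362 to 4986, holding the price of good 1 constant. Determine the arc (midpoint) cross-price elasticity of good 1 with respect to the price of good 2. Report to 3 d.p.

0.889

ΔQ_1 = 4986 − 6362 = -1376; ΔP_2 = 3.8 − 5 = -1.2.
Midpoints: Q̄_1 = 5674.0, P̄_2 = 4.40.
ε = (ΔQ_1/Q̄_1)/(ΔP_2/P̄_2) = (-1376/5674.0)/(-1.2/4.40) ≈ 0.889.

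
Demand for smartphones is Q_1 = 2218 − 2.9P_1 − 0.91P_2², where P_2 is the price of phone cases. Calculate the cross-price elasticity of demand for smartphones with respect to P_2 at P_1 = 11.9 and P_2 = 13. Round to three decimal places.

-0.152

At P_1 = 11.9 and P_2 = 13: Q_1 = 2029.7.
∂Q_1/∂P_2 = -1.82P_2 = -1.82(13) = -23.6600.
ε = (∂Q_1/∂P_2)(P_2/Q_1) = -23.6600 × (13/2029.7) ≈ -0.152.
ε < 0: complements.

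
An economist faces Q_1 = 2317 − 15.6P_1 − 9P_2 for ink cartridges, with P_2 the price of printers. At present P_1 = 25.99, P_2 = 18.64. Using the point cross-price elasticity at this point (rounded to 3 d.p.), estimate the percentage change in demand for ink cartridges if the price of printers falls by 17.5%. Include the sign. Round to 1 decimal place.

1.7%

At P_1 = 25.99, P_2 = 18.64: Q_1 = 1743.796.
∂Q_1/∂P_2 = -9.
ε = (∂Q_1/∂P_2)(P_2/Q_1) = -9.0000 × 18.64/1743.796 ≈ -0.096.
%ΔQ_1 ≈ ε × %ΔP_2 = -0.096 × (-17.5%) = 1.7%.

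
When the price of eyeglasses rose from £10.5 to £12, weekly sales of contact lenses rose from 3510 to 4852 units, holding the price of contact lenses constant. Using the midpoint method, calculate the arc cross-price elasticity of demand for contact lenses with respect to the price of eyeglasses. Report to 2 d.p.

2.41

ΔQ_A = 4852 − 3510 = 1342; ΔP_B = 12 − 10.5 = 1.5.
Midpoints: Q̄_A = 4181.0, P̄_B = 11.25.
ε = (ΔQ_A/Q̄_A)/(ΔP_B/P̄_B) = (1342/4181.0)/(1.5/11.25) ≈ 2.41.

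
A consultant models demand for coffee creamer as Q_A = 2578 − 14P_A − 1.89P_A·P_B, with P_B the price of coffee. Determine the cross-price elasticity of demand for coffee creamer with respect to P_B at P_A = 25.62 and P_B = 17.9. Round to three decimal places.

-0.641

At P_A = 25.62 and P_B = 17.9: Q_A = 1352.570.
∂Q_A/∂P_B = -1.89P_A = -1.89(25.62) = -48.4218.
ε = (∂Q_A/∂P_B)(P_B/Q_A) = -48.4218 × (17.9/1352.570) ≈ -0.641.
ε < 0: complements.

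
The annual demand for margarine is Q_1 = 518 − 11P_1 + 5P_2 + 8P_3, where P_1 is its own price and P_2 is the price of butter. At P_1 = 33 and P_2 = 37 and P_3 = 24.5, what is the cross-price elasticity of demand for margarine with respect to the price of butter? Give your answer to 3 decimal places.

At P_1 = 33 and P_2 = 37 and P_3 = 24.5: Q_1 = 536.
∂Q_1/∂P_2 = 5.
ε = (∂Q_1/∂P_2)(P_2/Q_1) = 5 × (37/536) ≈ 0.345.

0.345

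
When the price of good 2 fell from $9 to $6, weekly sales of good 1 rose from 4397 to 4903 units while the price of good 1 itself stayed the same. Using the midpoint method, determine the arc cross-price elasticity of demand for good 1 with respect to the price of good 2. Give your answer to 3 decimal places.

-0.272

ΔQ_1 = 4903 − 4397 = 506; ΔP_2 = 6 − 9 = -3.
Midpoints: Q̄_1 = 4650.0, P̄_2 = 7.50.
ε = (ΔQ_1/Q̄_1)/(ΔP_2/P̄_2) = (506/4650.0)/(-3/7.50) ≈ -0.272.
ε < 0: good 1 and good 2 are complements.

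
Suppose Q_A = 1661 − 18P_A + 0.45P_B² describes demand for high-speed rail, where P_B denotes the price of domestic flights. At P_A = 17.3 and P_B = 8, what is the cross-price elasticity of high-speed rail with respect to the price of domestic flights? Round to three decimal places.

0.042

At P_A = 17.3 and P_B = 8: Q_A = 1378.4.
∂Q_A/∂P_B = 0.9P_B = 0.9(8) = 7.2000.
ε = (∂Q_A/∂P_B)(P_B/Q_A) = 7.2000 × (8/1378.4) ≈ 0.042.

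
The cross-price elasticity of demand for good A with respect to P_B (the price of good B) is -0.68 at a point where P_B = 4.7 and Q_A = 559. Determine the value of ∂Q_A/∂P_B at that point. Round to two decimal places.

-80.88

ε = (∂Q_A/∂P_B)·(P_B/Q_A) ⇒ ∂Q_A/∂P_B = ε·Q_A/P_B = -0.68 × 559/4.7 ≈ -80.88.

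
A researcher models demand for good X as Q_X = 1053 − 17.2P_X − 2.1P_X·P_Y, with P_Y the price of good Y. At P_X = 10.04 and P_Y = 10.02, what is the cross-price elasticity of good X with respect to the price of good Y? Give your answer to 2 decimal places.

At P_X = 10.04 and P_Y = 10.02: Q_X = 669.050.
∂Q_X/∂P_Y = -2.1P_X = -2.1(10.04) = -21.0840.
ε = (∂Q_X/∂P_Y)(P_Y/Q_X) = -21.0840 × (10.02/669.050) ≈ -0.32.

-0.32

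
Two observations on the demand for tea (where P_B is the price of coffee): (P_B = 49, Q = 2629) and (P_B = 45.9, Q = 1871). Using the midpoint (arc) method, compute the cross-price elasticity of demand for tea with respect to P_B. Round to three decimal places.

5.157

ΔQ_A = 1871 − 2629 = -758; ΔP_B = 45.9 − 49 = -3.1.
Midpoints: Q̄_A = 2250.0, P̄_B = 47.45.
ε = (ΔQ_A/Q̄_A)/(ΔP_B/P̄_B) = (-758/2250.0)/(-3.1/47.45) ≈ 5.157.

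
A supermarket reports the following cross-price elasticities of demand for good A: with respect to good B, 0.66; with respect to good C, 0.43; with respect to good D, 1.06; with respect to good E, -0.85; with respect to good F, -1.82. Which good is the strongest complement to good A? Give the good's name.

Complements have ε < 0. The most negative value is -1.82 (good F).

good F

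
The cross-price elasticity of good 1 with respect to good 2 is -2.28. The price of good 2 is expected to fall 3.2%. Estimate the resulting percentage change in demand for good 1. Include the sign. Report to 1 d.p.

7.3%

%ΔQ ≈ ε × %ΔP of good 2 = -2.28 × (-3.2%) = 7.3%.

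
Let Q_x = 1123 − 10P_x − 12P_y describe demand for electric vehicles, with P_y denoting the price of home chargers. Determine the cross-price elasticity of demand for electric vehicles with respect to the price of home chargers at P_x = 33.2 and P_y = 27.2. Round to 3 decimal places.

At P_x = 33.2 and P_y = 27.2: Q_x = 464.6.
∂Q_x/∂P_y = -12.
ε = (∂Q_x/∂P_y)(P_y/Q_x) = -12 × (27.2/464.6) ≈ -0.703.

-0.703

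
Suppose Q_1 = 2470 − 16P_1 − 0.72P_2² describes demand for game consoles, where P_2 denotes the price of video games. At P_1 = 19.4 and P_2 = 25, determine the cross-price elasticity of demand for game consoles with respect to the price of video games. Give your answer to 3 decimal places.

-0.526

At P_1 = 19.4 and P_2 = 25: Q_1 = 1709.6.
∂Q_1/∂P_2 = -1.44P_2 = -1.44(25) = -36.0000.
ε = (∂Q_1/∂P_2)(P_2/Q_1) = -36.0000 × (25/1709.6) ≈ -0.526.
ε < 0: complements.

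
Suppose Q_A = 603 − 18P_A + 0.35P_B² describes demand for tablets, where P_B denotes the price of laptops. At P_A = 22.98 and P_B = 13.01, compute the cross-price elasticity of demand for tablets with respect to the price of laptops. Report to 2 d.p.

At P_A = 22.98 and P_B = 13.01: Q_A = 248.601.
∂Q_A/∂P_B = 0.7P_B = 0.7(13.01) = 9.1070.
ε = (∂Q_A/∂P_B)(P_B/Q_A) = 9.1070 × (13.01/248.601) ≈ 0.48.
ε > 0: substitutes.

0.48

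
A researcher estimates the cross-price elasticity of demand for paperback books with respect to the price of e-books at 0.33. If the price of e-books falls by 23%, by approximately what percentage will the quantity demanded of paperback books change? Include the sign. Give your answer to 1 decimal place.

%ΔQ ≈ ε × %ΔP of e-books = 0.33 × (-23%) = -7.6%.

-7.6%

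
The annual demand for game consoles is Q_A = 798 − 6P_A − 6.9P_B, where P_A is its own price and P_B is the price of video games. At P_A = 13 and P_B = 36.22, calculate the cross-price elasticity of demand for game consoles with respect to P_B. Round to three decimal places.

At P_A = 13 and P_B = 36.22: Q_A = 470.082.
∂Q_A/∂P_B = -6.9.
ε = (∂Q_A/∂P_B)(P_B/Q_A) = -6.9 × (36.22/470.082) ≈ -0.532.

-0.532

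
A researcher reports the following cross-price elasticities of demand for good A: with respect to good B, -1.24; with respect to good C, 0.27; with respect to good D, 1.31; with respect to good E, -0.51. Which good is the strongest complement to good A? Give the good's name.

good B

Complements have ε < 0. The most negative value is -1.24 (good B).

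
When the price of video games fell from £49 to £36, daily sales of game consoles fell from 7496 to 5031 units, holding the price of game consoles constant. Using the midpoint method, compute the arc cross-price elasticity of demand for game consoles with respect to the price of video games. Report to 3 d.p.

1.287

ΔQ_A = 5031 − 7496 = -2465; ΔP_B = 36 − 49 = -13.
Midpoints: Q̄_A = 6263.5, P̄_B = 42.50.
ε = (ΔQ_A/Q̄_A)/(ΔP_B/P̄_B) = (-2465/6263.5)/(-13/42.50) ≈ 1.287.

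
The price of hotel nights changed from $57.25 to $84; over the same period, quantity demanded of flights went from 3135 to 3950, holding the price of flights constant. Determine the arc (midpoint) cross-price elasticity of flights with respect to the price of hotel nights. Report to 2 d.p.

ΔQ_A = 3950 − 3135 = 815; ΔP_B = 84 − 57.25 = 26.75.
Midpoints: Q̄_A = 3542.5, P̄_B = 70.62.
ε = (ΔQ_A/Q̄_A)/(ΔP_B/P̄_B) = (815/3542.5)/(26.75/70.62) ≈ 0.61.
ε > 0: flights and hotel nights are substitutes.

0.61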